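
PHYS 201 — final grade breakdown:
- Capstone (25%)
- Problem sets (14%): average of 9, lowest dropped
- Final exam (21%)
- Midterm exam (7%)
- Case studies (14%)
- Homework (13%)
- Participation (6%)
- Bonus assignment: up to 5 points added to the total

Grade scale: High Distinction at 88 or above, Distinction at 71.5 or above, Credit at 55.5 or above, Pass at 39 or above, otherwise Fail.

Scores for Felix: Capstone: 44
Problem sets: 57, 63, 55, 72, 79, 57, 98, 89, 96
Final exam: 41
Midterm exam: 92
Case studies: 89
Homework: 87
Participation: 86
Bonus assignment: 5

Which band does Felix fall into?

Problem sets: drop 55 → average of remaining 8 = 611/8 = 76.375
Weighted total:
  Capstone 44 × 0.25 = 11
  Problem sets 76.375 × 0.14 = 10.6925
  Final exam 41 × 0.21 = 8.61
  Midterm exam 92 × 0.07 = 6.44
  Case studies 89 × 0.14 = 12.46
  Homework 87 × 0.13 = 11.31
  Participation 86 × 0.06 = 5.16
Sum = 65.6725
Bonus assignment: 65.6725 + 5 = 70.6725
70.6725 is ≥ 55.5 and < 71.5 → Credit

Credit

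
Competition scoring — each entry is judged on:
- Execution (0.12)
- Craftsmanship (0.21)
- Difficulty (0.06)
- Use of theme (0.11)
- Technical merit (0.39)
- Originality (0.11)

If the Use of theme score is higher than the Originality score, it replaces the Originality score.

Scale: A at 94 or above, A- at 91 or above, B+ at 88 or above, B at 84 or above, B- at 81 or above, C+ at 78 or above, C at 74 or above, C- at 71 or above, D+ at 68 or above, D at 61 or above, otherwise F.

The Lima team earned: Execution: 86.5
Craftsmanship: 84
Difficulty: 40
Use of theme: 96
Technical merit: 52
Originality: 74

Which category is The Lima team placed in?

C-

Use of theme (96) > Originality (74), so Originality counts as 96.
Weighted total:
  Execution 86.5 × 0.12 = 10.38
  Craftsmanship 84 × 0.21 = 17.64
  Difficulty 40 × 0.06 = 2.4
  Use of theme 96 × 0.11 = 10.56
  Technical merit 52 × 0.39 = 20.28
  Originality 96 × 0.11 = 10.56
Sum = 71.82
71.82 is ≥ 71 and < 74 → C-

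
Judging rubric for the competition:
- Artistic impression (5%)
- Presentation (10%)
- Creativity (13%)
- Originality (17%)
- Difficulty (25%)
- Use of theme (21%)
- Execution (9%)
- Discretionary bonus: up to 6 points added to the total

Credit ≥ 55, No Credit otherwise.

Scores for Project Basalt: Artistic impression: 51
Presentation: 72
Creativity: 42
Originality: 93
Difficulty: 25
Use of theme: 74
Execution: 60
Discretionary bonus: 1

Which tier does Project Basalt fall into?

Credit

Weighted total:
  Artistic impression 51 × 0.05 = 2.55
  Presentation 72 × 0.1 = 7.2
  Creativity 42 × 0.13 = 5.46
  Originality 93 × 0.17 = 15.81
  Difficulty 25 × 0.25 = 6.25
  Use of theme 74 × 0.21 = 15.54
  Execution 60 × 0.09 = 5.4
Sum = 58.21
Discretionary bonus: 58.21 + 1 = 59.21
59.21 ≥ 55 → Credit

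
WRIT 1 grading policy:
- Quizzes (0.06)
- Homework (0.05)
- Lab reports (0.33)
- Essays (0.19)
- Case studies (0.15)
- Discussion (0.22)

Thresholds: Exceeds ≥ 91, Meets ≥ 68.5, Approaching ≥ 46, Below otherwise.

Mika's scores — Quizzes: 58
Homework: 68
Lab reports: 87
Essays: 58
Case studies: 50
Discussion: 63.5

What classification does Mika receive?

Weighted total:
  Quizzes 58 × 0.06 = 3.48
  Homework 68 × 0.05 = 3.4
  Lab reports 87 × 0.33 = 28.71
  Essays 58 × 0.19 = 11.02
  Case studies 50 × 0.15 = 7.5
  Discussion 63.5 × 0.22 = 13.97
Sum = 68.08
68.08 is ≥ 46 and < 68.5 → Approaching

Approaching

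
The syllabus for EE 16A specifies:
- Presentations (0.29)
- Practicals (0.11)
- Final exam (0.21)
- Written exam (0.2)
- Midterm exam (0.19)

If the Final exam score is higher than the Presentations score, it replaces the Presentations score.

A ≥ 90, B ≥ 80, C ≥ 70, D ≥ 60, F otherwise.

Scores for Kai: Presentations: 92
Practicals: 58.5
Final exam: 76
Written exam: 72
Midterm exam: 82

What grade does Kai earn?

Final exam (76) ≤ Presentations (92), so Presentations stays at 92.
Weighted total:
  Presentations 92 × 0.29 = 26.68
  Practicals 58.5 × 0.11 = 6.435
  Final exam 76 × 0.21 = 15.96
  Written exam 72 × 0.2 = 14.4
  Midterm exam 82 × 0.19 = 15.58
Sum = 79.055
79.055 is ≥ 70 and < 80 → C

C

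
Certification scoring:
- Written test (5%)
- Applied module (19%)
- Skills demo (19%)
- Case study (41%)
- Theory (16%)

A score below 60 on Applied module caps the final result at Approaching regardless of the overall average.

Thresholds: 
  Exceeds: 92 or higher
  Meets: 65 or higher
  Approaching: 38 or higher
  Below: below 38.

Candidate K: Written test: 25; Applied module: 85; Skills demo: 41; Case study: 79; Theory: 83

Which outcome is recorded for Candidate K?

Applied module score 85 ≥ 60: minimum met.
Weighted total:
  Written test 25 × 0.05 = 1.25
  Applied module 85 × 0.19 = 16.15
  Skills demo 41 × 0.19 = 7.79
  Case study 79 × 0.41 = 32.39
  Theory 83 × 0.16 = 13.28
Sum = 70.86
70.86 is ≥ 65 and < 92 → Meets

Meets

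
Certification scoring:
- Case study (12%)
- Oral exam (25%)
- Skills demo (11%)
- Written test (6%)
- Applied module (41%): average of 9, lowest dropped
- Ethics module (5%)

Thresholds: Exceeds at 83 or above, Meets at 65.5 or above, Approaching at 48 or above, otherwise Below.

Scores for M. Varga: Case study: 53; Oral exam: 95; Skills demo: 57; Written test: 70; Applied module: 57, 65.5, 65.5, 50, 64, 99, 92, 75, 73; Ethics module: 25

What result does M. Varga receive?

Meets

Applied module: drop 50 → average of remaining 8 = 591/8 = 73.875
Weighted total:
  Case study 53 × 0.12 = 6.36
  Oral exam 95 × 0.25 = 23.75
  Skills demo 57 × 0.11 = 6.27
  Written test 70 × 0.06 = 4.2
  Applied module 73.875 × 0.41 = 30.28875
  Ethics module 25 × 0.05 = 1.25
Sum = 72.11875
72.11875 is ≥ 65.5 and < 83 → Meets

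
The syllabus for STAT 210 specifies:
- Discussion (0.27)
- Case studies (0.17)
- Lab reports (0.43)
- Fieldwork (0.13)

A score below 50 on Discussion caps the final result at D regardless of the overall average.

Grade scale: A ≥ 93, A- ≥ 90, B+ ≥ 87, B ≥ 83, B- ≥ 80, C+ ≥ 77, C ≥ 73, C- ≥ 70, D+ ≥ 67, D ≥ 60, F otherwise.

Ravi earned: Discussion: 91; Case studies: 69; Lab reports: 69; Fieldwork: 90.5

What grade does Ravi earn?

Discussion score 91 ≥ 50: minimum met.
Weighted total:
  Discussion 91 × 0.27 = 24.57
  Case studies 69 × 0.17 = 11.73
  Lab reports 69 × 0.43 = 29.67
  Fieldwork 90.5 × 0.13 = 11.765
Sum = 77.735
77.735 is ≥ 77 and < 80 → C+

C+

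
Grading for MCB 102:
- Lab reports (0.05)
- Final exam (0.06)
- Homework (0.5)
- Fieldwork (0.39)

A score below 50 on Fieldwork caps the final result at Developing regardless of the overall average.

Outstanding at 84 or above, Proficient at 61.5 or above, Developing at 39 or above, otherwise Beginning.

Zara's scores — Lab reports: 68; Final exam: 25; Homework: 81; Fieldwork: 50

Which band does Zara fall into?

Proficient

Fieldwork score 50 ≥ 50: minimum met.
Weighted total:
  Lab reports 68 × 0.05 = 3.4
  Final exam 25 × 0.06 = 1.5
  Homework 81 × 0.5 = 40.5
  Fieldwork 50 × 0.39 = 19.5
Sum = 64.9
64.9 is ≥ 61.5 and < 84 → Proficient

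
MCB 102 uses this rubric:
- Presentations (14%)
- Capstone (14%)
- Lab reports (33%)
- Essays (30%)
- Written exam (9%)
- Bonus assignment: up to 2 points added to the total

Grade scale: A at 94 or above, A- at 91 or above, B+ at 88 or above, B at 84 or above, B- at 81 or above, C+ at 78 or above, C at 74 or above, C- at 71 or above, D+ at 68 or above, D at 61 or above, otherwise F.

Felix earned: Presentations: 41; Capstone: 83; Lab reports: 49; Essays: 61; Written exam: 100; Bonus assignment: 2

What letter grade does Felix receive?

Weighted total:
  Presentations 41 × 0.14 = 5.74
  Capstone 83 × 0.14 = 11.62
  Lab reports 49 × 0.33 = 16.17
  Essays 61 × 0.3 = 18.3
  Written exam 100 × 0.09 = 9
Sum = 60.83
Bonus assignment: 60.83 + 2 = 62.83
62.83 is ≥ 61 and < 68 → D

D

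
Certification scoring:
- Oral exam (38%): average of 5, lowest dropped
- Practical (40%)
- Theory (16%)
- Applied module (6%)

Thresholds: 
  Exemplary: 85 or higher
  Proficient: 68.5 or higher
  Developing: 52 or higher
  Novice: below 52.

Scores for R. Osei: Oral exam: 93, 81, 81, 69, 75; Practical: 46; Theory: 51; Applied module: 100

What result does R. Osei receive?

Developing

Oral exam: drop 69 → average of remaining 4 = 330/4 = 82.5
Weighted total:
  Oral exam 82.5 × 0.38 = 31.35
  Practical 46 × 0.4 = 18.4
  Theory 51 × 0.16 = 8.16
  Applied module 100 × 0.06 = 6
Sum = 63.91
63.91 is ≥ 52 and < 68.5 → Developing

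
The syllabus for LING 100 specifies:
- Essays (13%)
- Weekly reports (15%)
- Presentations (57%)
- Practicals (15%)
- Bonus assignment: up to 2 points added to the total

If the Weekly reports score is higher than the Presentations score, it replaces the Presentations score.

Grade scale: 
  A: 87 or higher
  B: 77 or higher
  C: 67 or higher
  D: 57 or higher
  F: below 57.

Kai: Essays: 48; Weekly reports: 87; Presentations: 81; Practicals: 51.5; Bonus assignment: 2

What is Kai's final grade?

B

Weekly reports (87) > Presentations (81), so Presentations counts as 87.
Weighted total:
  Essays 48 × 0.13 = 6.24
  Weekly reports 87 × 0.15 = 13.05
  Presentations 87 × 0.57 = 49.59
  Practicals 51.5 × 0.15 = 7.725
Sum = 76.605
Bonus assignment: 76.605 + 2 = 78.605
78.605 is ≥ 77 and < 87 → B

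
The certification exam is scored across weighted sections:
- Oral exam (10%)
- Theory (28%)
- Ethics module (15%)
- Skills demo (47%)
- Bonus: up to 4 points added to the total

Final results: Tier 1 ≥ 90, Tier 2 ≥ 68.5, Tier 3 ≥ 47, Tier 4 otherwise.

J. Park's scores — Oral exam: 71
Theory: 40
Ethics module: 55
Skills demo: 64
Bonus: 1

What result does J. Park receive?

Tier 3

Weighted total:
  Oral exam 71 × 0.1 = 7.1
  Theory 40 × 0.28 = 11.2
  Ethics module 55 × 0.15 = 8.25
  Skills demo 64 × 0.47 = 30.08
Sum = 56.63
Bonus: 56.63 + 1 = 57.63
57.63 is ≥ 47 and < 68.5 → Tier 3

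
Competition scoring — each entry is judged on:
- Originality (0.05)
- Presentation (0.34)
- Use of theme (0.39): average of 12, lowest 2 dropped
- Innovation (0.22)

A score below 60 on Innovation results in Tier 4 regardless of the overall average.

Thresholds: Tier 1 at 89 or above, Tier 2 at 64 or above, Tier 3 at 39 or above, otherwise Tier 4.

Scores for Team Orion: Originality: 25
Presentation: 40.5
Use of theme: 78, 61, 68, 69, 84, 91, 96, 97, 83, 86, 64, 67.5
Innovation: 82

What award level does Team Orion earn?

Tier 2

Use of theme: drop 61, 64 → average of remaining 10 = 819.5/10 = 81.95
Innovation score 82 ≥ 60: minimum met.
Weighted total:
  Originality 25 × 0.05 = 1.25
  Presentation 40.5 × 0.34 = 13.77
  Use of theme 81.95 × 0.39 = 31.9605
  Innovation 82 × 0.22 = 18.04
Sum = 65.0205
65.0205 is ≥ 64 and < 89 → Tier 2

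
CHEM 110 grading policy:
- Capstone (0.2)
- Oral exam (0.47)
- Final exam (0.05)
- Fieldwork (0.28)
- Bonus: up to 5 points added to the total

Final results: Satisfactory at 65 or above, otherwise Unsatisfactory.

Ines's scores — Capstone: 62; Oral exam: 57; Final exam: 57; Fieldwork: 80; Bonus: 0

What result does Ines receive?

Unsatisfactory

Weighted total:
  Capstone 62 × 0.2 = 12.4
  Oral exam 57 × 0.47 = 26.79
  Final exam 57 × 0.05 = 2.85
  Fieldwork 80 × 0.28 = 22.4
Sum = 64.44
Bonus: 64.44 + 0 = 64.44
64.44 < 65 → Unsatisfactory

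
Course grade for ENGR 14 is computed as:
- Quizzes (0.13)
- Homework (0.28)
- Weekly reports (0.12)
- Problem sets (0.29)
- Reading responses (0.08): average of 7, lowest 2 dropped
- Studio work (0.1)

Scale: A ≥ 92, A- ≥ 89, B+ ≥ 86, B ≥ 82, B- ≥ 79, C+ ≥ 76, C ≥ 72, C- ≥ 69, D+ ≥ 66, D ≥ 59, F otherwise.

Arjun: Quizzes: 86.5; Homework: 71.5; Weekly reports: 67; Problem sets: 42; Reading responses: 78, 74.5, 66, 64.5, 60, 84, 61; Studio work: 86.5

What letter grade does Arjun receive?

Reading responses: drop 60, 61 → average of remaining 5 = 367/5 = 73.4
Weighted total:
  Quizzes 86.5 × 0.13 = 11.245
  Homework 71.5 × 0.28 = 20.02
  Weekly reports 67 × 0.12 = 8.04
  Problem sets 42 × 0.29 = 12.18
  Reading responses 73.4 × 0.08 = 5.872
  Studio work 86.5 × 0.1 = 8.65
Sum = 66.007
66.007 is ≥ 66 and < 69 → D+

D+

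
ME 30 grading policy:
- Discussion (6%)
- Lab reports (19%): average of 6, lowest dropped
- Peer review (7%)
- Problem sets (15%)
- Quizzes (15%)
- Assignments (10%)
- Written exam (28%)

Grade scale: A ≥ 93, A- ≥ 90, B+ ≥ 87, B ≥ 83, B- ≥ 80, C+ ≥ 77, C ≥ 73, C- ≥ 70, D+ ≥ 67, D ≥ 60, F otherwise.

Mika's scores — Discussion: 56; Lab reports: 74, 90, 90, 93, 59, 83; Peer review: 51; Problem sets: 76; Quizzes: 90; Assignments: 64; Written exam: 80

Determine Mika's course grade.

Lab reports: drop 59 → average of remaining 5 = 430/5 = 86
Weighted total:
  Discussion 56 × 0.06 = 3.36
  Lab reports 86 × 0.19 = 16.34
  Peer review 51 × 0.07 = 3.57
  Problem sets 76 × 0.15 = 11.4
  Quizzes 90 × 0.15 = 13.5
  Assignments 64 × 0.1 = 6.4
  Written exam 80 × 0.28 = 22.4
Sum = 76.97
76.97 is ≥ 73 and < 77 → C

C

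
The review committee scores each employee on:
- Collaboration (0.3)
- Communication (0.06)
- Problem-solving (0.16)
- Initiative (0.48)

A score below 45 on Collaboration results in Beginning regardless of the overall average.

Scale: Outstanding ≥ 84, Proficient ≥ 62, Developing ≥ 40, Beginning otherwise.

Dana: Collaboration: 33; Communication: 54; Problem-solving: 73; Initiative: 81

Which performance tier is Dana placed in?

Beginning

Collaboration score 33 < 45: minimum not met.
Weighted total:
  Collaboration 33 × 0.3 = 9.9
  Communication 54 × 0.06 = 3.24
  Problem-solving 73 × 0.16 = 11.68
  Initiative 81 × 0.48 = 38.88
Sum = 63.7
Because the Collaboration minimum was not met, the result is Beginning.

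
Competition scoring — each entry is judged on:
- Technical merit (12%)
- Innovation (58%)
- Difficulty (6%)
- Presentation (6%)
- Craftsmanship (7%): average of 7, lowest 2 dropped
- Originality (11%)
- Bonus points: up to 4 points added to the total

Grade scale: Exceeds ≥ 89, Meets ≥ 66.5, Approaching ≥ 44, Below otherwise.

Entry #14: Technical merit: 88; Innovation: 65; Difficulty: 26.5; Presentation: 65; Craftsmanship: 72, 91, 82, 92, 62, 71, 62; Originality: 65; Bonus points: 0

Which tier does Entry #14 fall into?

Craftsmanship: drop 62, 62 → average of remaining 5 = 408/5 = 81.6
Weighted total:
  Technical merit 88 × 0.12 = 10.56
  Innovation 65 × 0.58 = 37.7
  Difficulty 26.5 × 0.06 = 1.59
  Presentation 65 × 0.06 = 3.9
  Craftsmanship 81.6 × 0.07 = 5.712
  Originality 65 × 0.11 = 7.15
Sum = 66.612
Bonus points: 66.612 + 0 = 66.612
66.612 is ≥ 66.5 and < 89 → Meets

Meets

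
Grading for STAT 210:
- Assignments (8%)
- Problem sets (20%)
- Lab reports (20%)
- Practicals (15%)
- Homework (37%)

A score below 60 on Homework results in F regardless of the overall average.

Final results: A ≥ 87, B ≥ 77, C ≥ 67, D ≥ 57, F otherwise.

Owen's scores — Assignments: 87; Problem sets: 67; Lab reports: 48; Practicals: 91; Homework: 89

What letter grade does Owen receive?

C

Homework score 89 ≥ 60: minimum met.
Weighted total:
  Assignments 87 × 0.08 = 6.96
  Problem sets 67 × 0.2 = 13.4
  Lab reports 48 × 0.2 = 9.6
  Practicals 91 × 0.15 = 13.65
  Homework 89 × 0.37 = 32.93
Sum = 76.54
76.54 is ≥ 67 and < 77 → C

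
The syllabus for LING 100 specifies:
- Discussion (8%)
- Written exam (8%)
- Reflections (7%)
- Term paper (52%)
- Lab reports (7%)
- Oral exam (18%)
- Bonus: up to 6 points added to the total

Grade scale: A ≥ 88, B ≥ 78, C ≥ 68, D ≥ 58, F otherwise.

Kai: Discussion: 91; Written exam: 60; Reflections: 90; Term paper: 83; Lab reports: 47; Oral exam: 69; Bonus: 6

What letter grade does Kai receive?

Weighted total:
  Discussion 91 × 0.08 = 7.28
  Written exam 60 × 0.08 = 4.8
  Reflections 90 × 0.07 = 6.3
  Term paper 83 × 0.52 = 43.16
  Lab reports 47 × 0.07 = 3.29
  Oral exam 69 × 0.18 = 12.42
Sum = 77.25
Bonus: 77.25 + 6 = 83.25
83.25 is ≥ 78 and < 88 → B

B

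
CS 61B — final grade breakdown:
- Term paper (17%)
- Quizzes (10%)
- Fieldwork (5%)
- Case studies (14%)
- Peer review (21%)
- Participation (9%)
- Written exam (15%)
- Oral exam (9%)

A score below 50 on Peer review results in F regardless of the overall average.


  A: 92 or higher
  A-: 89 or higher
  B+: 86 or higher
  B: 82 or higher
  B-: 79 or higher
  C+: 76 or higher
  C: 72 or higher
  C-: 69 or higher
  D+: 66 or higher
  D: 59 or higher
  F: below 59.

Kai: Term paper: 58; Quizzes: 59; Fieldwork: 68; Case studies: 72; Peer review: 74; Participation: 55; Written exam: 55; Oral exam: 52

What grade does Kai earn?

Peer review score 74 ≥ 50: minimum met.
Weighted total:
  Term paper 58 × 0.17 = 9.86
  Quizzes 59 × 0.1 = 5.9
  Fieldwork 68 × 0.05 = 3.4
  Case studies 72 × 0.14 = 10.08
  Peer review 74 × 0.21 = 15.54
  Participation 55 × 0.09 = 4.95
  Written exam 55 × 0.15 = 8.25
  Oral exam 52 × 0.09 = 4.68
Sum = 62.66
62.66 is ≥ 59 and < 66 → D

D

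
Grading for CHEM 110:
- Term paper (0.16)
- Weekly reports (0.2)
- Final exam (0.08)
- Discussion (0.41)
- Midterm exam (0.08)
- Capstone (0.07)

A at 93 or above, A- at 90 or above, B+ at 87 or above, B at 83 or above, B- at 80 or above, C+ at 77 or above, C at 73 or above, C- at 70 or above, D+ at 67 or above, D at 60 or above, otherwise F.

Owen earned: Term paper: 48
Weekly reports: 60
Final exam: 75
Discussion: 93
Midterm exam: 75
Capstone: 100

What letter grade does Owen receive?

C

Weighted total:
  Term paper 48 × 0.16 = 7.68
  Weekly reports 60 × 0.2 = 12
  Final exam 75 × 0.08 = 6
  Discussion 93 × 0.41 = 38.13
  Midterm exam 75 × 0.08 = 6
  Capstone 100 × 0.07 = 7
Sum = 76.81
76.81 is ≥ 73 and < 77 → C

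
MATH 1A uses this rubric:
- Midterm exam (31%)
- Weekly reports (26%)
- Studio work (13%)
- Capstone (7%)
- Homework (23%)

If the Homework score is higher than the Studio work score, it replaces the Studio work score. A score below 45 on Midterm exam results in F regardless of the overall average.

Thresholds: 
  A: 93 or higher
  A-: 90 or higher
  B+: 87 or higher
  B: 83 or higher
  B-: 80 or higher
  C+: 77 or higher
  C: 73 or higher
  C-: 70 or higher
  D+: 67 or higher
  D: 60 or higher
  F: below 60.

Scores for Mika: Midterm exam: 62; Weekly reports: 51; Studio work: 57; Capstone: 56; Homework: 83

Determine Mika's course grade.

Homework (83) > Studio work (57), so Studio work counts as 83.
Midterm exam score 62 ≥ 45: minimum met.
Weighted total:
  Midterm exam 62 × 0.31 = 19.22
  Weekly reports 51 × 0.26 = 13.26
  Studio work 83 × 0.13 = 10.79
  Capstone 56 × 0.07 = 3.92
  Homework 83 × 0.23 = 19.09
Sum = 66.28
66.28 is ≥ 60 and < 67 → D

D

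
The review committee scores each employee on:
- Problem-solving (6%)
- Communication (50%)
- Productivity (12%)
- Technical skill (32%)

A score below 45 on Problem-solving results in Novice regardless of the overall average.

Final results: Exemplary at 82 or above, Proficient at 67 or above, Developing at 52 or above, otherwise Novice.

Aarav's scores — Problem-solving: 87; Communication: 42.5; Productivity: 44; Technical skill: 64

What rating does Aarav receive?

Problem-solving score 87 ≥ 45: minimum met.
Weighted total:
  Problem-solving 87 × 0.06 = 5.22
  Communication 42.5 × 0.5 = 21.25
  Productivity 44 × 0.12 = 5.28
  Technical skill 64 × 0.32 = 20.48
Sum = 52.23
52.23 is ≥ 52 and < 67 → Developing

Developing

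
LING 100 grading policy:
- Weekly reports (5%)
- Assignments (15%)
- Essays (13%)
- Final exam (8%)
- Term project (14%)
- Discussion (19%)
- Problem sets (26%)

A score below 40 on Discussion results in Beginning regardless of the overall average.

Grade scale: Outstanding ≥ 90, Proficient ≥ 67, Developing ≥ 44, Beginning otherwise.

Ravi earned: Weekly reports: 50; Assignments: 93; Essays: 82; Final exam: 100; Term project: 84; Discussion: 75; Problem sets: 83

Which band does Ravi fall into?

Discussion score 75 ≥ 40: minimum met.
Weighted total:
  Weekly reports 50 × 0.05 = 2.5
  Assignments 93 × 0.15 = 13.95
  Essays 82 × 0.13 = 10.66
  Final exam 100 × 0.08 = 8
  Term project 84 × 0.14 = 11.76
  Discussion 75 × 0.19 = 14.25
  Problem sets 83 × 0.26 = 21.58
Sum = 82.7
82.7 is ≥ 67 and < 90 → Proficient

Proficient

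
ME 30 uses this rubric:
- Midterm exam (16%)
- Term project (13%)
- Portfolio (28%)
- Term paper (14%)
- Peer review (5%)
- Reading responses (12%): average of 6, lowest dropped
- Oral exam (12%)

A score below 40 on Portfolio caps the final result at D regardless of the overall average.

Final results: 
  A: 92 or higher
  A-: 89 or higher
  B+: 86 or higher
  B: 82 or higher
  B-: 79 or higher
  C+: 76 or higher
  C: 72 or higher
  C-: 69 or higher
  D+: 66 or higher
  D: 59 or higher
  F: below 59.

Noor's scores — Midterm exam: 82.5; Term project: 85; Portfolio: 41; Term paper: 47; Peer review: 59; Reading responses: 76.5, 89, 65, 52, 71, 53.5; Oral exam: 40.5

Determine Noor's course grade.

Reading responses: drop 52 → average of remaining 5 = 355/5 = 71
Portfolio score 41 ≥ 40: minimum met.
Weighted total:
  Midterm exam 82.5 × 0.16 = 13.2
  Term project 85 × 0.13 = 11.05
  Portfolio 41 × 0.28 = 11.48
  Term paper 47 × 0.14 = 6.58
  Peer review 59 × 0.05 = 2.95
  Reading responses 71 × 0.12 = 8.52
  Oral exam 40.5 × 0.12 = 4.86
Sum = 58.64
58.64 < 59 → F

F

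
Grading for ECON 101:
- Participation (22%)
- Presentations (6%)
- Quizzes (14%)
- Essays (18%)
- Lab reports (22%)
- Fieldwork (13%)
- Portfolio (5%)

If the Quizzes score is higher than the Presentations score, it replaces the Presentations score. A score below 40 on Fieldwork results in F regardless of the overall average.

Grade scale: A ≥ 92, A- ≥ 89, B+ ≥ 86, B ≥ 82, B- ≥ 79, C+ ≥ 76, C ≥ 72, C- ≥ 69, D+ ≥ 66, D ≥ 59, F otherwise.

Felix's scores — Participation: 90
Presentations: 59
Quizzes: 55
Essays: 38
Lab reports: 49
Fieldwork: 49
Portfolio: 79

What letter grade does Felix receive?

Quizzes (55) ≤ Presentations (59), so Presentations stays at 59.
Fieldwork score 49 ≥ 40: minimum met.
Weighted total:
  Participation 90 × 0.22 = 19.8
  Presentations 59 × 0.06 = 3.54
  Quizzes 55 × 0.14 = 7.7
  Essays 38 × 0.18 = 6.84
  Lab reports 49 × 0.22 = 10.78
  Fieldwork 49 × 0.13 = 6.37
  Portfolio 79 × 0.05 = 3.95
Sum = 58.98
58.98 < 59 → F

F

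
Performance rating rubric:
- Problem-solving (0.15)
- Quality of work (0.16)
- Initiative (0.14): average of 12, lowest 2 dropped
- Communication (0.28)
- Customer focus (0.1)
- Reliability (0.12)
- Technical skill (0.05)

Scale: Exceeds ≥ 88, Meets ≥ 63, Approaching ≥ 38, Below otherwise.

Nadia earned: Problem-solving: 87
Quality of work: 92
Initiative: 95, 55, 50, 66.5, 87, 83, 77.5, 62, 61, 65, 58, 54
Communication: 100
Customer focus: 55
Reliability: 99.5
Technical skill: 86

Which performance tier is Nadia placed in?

Meets

Initiative: drop 50, 54 → average of remaining 10 = 710/10 = 71
Weighted total:
  Problem-solving 87 × 0.15 = 13.05
  Quality of work 92 × 0.16 = 14.72
  Initiative 71 × 0.14 = 9.94
  Communication 100 × 0.28 = 28
  Customer focus 55 × 0.1 = 5.5
  Reliability 99.5 × 0.12 = 11.94
  Technical skill 86 × 0.05 = 4.3
Sum = 87.45
87.45 is ≥ 63 and < 88 → Meets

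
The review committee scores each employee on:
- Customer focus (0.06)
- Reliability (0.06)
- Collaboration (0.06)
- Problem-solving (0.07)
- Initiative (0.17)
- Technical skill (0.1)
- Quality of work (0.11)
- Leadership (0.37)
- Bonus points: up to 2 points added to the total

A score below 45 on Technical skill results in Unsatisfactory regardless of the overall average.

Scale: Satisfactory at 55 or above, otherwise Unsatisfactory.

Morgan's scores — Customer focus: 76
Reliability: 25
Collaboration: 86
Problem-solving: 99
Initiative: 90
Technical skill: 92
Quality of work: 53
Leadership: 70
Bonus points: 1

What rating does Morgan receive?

Satisfactory

Technical skill score 92 ≥ 45: minimum met.
Weighted total:
  Customer focus 76 × 0.06 = 4.56
  Reliability 25 × 0.06 = 1.5
  Collaboration 86 × 0.06 = 5.16
  Problem-solving 99 × 0.07 = 6.93
  Initiative 90 × 0.17 = 15.3
  Technical skill 92 × 0.1 = 9.2
  Quality of work 53 × 0.11 = 5.83
  Leadership 70 × 0.37 = 25.9
Sum = 74.38
Bonus points: 74.38 + 1 = 75.38
75.38 ≥ 55 → Satisfactory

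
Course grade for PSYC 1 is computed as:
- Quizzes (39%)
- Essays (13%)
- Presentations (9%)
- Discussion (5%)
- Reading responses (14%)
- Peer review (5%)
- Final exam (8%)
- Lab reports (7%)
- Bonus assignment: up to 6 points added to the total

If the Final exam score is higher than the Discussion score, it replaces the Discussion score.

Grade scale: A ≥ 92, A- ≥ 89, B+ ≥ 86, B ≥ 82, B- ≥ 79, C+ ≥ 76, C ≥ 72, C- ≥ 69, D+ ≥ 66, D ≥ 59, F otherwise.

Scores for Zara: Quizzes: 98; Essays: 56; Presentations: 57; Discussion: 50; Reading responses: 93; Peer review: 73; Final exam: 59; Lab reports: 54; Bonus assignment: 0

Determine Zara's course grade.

Final exam (59) > Discussion (50), so Discussion counts as 59.
Weighted total:
  Quizzes 98 × 0.39 = 38.22
  Essays 56 × 0.13 = 7.28
  Presentations 57 × 0.09 = 5.13
  Discussion 59 × 0.05 = 2.95
  Reading responses 93 × 0.14 = 13.02
  Peer review 73 × 0.05 = 3.65
  Final exam 59 × 0.08 = 4.72
  Lab reports 54 × 0.07 = 3.78
Sum = 78.75
Bonus assignment: 78.75 + 0 = 78.75
78.75 is ≥ 76 and < 79 → C+

C+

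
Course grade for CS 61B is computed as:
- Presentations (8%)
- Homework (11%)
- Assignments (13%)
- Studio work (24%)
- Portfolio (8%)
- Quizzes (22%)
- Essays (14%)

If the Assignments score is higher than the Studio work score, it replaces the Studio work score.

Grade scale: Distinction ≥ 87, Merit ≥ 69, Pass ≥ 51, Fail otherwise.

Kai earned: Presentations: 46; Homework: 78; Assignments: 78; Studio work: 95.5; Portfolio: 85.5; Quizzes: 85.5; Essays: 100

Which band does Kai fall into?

Merit

Assignments (78) ≤ Studio work (95.5), so Studio work stays at 95.5.
Weighted total:
  Presentations 46 × 0.08 = 3.68
  Homework 78 × 0.11 = 8.58
  Assignments 78 × 0.13 = 10.14
  Studio work 95.5 × 0.24 = 22.92
  Portfolio 85.5 × 0.08 = 6.84
  Quizzes 85.5 × 0.22 = 18.81
  Essays 100 × 0.14 = 14
Sum = 84.97
84.97 is ≥ 69 and < 87 → Merit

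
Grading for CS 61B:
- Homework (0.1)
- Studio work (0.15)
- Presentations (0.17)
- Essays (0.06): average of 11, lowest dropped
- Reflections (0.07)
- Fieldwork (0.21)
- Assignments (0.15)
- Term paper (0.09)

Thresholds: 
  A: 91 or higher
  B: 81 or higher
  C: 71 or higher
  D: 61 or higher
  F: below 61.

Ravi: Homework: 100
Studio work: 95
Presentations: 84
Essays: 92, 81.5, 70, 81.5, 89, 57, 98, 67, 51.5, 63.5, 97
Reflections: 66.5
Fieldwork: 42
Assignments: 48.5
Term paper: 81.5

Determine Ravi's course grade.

Essays: drop 51.5 → average of remaining 10 = 796.5/10 = 79.65
Weighted total:
  Homework 100 × 0.1 = 10
  Studio work 95 × 0.15 = 14.25
  Presentations 84 × 0.17 = 14.28
  Essays 79.65 × 0.06 = 4.779
  Reflections 66.5 × 0.07 = 4.655
  Fieldwork 42 × 0.21 = 8.82
  Assignments 48.5 × 0.15 = 7.275
  Term paper 81.5 × 0.09 = 7.335
Sum = 71.394
71.394 is ≥ 71 and < 81 → C

C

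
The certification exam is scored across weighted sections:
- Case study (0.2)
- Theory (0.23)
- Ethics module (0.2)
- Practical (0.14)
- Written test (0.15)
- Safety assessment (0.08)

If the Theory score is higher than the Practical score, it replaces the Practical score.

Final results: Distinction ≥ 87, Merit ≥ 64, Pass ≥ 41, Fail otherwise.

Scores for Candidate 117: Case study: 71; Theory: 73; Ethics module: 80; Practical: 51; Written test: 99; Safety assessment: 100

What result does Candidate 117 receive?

Theory (73) > Practical (51), so Practical counts as 73.
Weighted total:
  Case study 71 × 0.2 = 14.2
  Theory 73 × 0.23 = 16.79
  Ethics module 80 × 0.2 = 16
  Practical 73 × 0.14 = 10.22
  Written test 99 × 0.15 = 14.85
  Safety assessment 100 × 0.08 = 8
Sum = 80.06
80.06 is ≥ 64 and < 87 → Merit

Merit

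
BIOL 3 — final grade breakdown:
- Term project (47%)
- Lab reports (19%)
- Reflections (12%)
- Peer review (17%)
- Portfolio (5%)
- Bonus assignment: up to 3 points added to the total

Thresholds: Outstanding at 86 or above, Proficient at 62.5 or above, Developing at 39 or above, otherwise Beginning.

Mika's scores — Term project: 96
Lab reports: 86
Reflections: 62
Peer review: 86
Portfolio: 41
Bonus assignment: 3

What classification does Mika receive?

Weighted total:
  Term project 96 × 0.47 = 45.12
  Lab reports 86 × 0.19 = 16.34
  Reflections 62 × 0.12 = 7.44
  Peer review 86 × 0.17 = 14.62
  Portfolio 41 × 0.05 = 2.05
Sum = 85.57
Bonus assignment: 85.57 + 3 = 88.57
88.57 ≥ 86 → Outstanding

Outstanding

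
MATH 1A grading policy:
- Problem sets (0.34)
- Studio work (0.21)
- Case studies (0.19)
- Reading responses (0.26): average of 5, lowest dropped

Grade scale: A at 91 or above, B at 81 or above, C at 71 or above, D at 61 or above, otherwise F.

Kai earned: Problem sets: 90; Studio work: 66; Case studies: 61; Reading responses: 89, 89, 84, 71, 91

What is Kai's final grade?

Reading responses: drop 71 → average of remaining 4 = 353/4 = 88.25
Weighted total:
  Problem sets 90 × 0.34 = 30.6
  Studio work 66 × 0.21 = 13.86
  Case studies 61 × 0.19 = 11.59
  Reading responses 88.25 × 0.26 = 22.945
Sum = 78.995
78.995 is ≥ 71 and < 81 → C

C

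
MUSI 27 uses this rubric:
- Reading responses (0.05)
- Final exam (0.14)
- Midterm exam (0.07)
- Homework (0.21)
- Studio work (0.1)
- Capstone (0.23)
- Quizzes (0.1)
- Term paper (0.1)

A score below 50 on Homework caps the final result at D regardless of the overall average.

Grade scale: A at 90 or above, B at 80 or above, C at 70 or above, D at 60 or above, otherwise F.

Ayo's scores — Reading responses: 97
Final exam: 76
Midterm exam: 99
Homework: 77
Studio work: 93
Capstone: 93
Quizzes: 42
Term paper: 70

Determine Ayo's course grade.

Homework score 77 ≥ 50: minimum met.
Weighted total:
  Reading responses 97 × 0.05 = 4.85
  Final exam 76 × 0.14 = 10.64
  Midterm exam 99 × 0.07 = 6.93
  Homework 77 × 0.21 = 16.17
  Studio work 93 × 0.1 = 9.3
  Capstone 93 × 0.23 = 21.39
  Quizzes 42 × 0.1 = 4.2
  Term paper 70 × 0.1 = 7
Sum = 80.48
80.48 is ≥ 80 and < 90 → B

B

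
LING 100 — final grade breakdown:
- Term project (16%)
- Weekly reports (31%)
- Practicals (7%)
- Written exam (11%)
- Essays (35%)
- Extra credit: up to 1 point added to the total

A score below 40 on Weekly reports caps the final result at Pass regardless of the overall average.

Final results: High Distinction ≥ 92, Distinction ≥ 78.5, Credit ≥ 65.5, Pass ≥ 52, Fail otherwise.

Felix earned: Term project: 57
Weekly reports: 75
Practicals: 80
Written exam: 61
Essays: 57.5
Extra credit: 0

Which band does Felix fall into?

Weekly reports score 75 ≥ 40: minimum met.
Weighted total:
  Term project 57 × 0.16 = 9.12
  Weekly reports 75 × 0.31 = 23.25
  Practicals 80 × 0.07 = 5.6
  Written exam 61 × 0.11 = 6.71
  Essays 57.5 × 0.35 = 20.125
Sum = 64.805
Extra credit: 64.805 + 0 = 64.805
64.805 is ≥ 52 and < 65.5 → Pass

Pass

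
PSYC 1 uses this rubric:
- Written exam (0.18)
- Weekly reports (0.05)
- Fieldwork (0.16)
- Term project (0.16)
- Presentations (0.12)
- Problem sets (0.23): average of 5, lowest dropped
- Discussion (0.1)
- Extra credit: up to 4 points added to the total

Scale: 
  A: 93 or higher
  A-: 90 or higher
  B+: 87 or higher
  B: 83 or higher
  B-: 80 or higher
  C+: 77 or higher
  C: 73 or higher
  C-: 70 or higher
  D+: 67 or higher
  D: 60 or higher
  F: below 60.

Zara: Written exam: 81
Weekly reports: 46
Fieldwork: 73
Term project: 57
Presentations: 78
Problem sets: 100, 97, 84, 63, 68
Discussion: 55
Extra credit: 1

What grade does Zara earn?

Problem sets: drop 63 → average of remaining 4 = 349/4 = 87.25
Weighted total:
  Written exam 81 × 0.18 = 14.58
  Weekly reports 46 × 0.05 = 2.3
  Fieldwork 73 × 0.16 = 11.68
  Term project 57 × 0.16 = 9.12
  Presentations 78 × 0.12 = 9.36
  Problem sets 87.25 × 0.23 = 20.0675
  Discussion 55 × 0.1 = 5.5
Sum = 72.6075
Extra credit: 72.6075 + 1 = 73.6075
73.6075 is ≥ 73 and < 77 → C

C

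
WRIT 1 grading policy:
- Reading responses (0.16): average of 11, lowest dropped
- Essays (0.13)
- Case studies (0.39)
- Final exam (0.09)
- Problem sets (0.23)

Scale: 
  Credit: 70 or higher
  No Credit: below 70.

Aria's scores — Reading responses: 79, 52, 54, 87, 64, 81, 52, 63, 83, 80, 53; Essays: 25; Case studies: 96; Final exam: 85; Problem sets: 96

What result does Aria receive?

Reading responses: drop 52 → average of remaining 10 = 696/10 = 69.6
Weighted total:
  Reading responses 69.6 × 0.16 = 11.136
  Essays 25 × 0.13 = 3.25
  Case studies 96 × 0.39 = 37.44
  Final exam 85 × 0.09 = 7.65
  Problem sets 96 × 0.23 = 22.08
Sum = 81.556
81.556 ≥ 70 → Credit

Credit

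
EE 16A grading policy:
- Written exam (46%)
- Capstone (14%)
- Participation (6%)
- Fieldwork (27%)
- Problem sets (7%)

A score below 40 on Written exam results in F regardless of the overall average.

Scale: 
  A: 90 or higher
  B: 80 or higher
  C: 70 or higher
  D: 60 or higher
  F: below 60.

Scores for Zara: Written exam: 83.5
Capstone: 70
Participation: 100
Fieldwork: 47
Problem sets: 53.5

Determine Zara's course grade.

C

Written exam score 83.5 ≥ 40: minimum met.
Weighted total:
  Written exam 83.5 × 0.46 = 38.41
  Capstone 70 × 0.14 = 9.8
  Participation 100 × 0.06 = 6
  Fieldwork 47 × 0.27 = 12.69
  Problem sets 53.5 × 0.07 = 3.745
Sum = 70.645
70.645 is ≥ 70 and < 80 → C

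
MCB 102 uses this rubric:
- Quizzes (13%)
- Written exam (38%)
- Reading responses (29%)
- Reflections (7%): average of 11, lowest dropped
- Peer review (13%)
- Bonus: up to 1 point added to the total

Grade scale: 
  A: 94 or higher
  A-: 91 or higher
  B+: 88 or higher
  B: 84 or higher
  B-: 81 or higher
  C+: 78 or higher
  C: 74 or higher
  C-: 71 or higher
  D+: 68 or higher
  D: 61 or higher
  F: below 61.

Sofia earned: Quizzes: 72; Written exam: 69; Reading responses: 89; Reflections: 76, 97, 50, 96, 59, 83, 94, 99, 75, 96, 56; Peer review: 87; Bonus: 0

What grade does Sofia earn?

C+

Reflections: drop 50 → average of remaining 10 = 831/10 = 83.1
Weighted total:
  Quizzes 72 × 0.13 = 9.36
  Written exam 69 × 0.38 = 26.22
  Reading responses 89 × 0.29 = 25.81
  Reflections 83.1 × 0.07 = 5.817
  Peer review 87 × 0.13 = 11.31
Sum = 78.517
Bonus: 78.517 + 0 = 78.517
78.517 is ≥ 78 and < 81 → C+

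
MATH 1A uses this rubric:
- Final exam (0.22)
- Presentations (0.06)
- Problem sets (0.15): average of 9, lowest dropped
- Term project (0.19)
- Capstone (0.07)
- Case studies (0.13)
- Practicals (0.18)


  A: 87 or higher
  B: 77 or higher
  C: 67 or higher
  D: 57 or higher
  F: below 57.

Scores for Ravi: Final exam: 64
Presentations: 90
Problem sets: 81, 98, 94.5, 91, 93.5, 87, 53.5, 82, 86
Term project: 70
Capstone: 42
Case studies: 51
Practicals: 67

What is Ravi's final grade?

C

Problem sets: drop 53.5 → average of remaining 8 = 713/8 = 89.125
Weighted total:
  Final exam 64 × 0.22 = 14.08
  Presentations 90 × 0.06 = 5.4
  Problem sets 89.125 × 0.15 = 13.36875
  Term project 70 × 0.19 = 13.3
  Capstone 42 × 0.07 = 2.94
  Case studies 51 × 0.13 = 6.63
  Practicals 67 × 0.18 = 12.06
Sum = 67.77875
67.77875 is ≥ 67 and < 77 → C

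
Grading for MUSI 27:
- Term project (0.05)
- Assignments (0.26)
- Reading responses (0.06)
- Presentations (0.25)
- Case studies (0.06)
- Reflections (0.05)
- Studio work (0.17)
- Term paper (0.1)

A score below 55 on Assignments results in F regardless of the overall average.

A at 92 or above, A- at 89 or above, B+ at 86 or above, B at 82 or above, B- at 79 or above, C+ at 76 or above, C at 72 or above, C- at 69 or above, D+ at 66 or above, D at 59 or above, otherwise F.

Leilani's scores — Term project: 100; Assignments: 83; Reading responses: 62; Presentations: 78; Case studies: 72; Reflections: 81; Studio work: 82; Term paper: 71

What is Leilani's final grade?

Assignments score 83 ≥ 55: minimum met.
Weighted total:
  Term project 100 × 0.05 = 5
  Assignments 83 × 0.26 = 21.58
  Reading responses 62 × 0.06 = 3.72
  Presentations 78 × 0.25 = 19.5
  Case studies 72 × 0.06 = 4.32
  Reflections 81 × 0.05 = 4.05
  Studio work 82 × 0.17 = 13.94
  Term paper 71 × 0.1 = 7.1
Sum = 79.21
79.21 is ≥ 79 and < 82 → B-

B-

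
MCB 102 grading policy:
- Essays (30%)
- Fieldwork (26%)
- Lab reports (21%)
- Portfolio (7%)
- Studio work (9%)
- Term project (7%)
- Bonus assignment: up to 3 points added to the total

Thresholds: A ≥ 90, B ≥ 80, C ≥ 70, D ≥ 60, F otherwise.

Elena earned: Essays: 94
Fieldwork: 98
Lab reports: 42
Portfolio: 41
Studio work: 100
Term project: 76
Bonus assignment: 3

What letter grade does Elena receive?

B

Weighted total:
  Essays 94 × 0.3 = 28.2
  Fieldwork 98 × 0.26 = 25.48
  Lab reports 42 × 0.21 = 8.82
  Portfolio 41 × 0.07 = 2.87
  Studio work 100 × 0.09 = 9
  Term project 76 × 0.07 = 5.32
Sum = 79.69
Bonus assignment: 79.69 + 3 = 82.69
82.69 is ≥ 80 and < 90 → B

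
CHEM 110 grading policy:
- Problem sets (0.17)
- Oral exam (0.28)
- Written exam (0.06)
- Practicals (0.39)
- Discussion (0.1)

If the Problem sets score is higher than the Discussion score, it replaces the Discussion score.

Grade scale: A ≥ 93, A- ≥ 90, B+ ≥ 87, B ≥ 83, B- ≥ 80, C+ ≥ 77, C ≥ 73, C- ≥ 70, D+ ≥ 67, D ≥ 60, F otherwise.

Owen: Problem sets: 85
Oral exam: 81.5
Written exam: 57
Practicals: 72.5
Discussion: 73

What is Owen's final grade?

C+

Problem sets (85) > Discussion (73), so Discussion counts as 85.
Weighted total:
  Problem sets 85 × 0.17 = 14.45
  Oral exam 81.5 × 0.28 = 22.82
  Written exam 57 × 0.06 = 3.42
  Practicals 72.5 × 0.39 = 28.275
  Discussion 85 × 0.1 = 8.5
Sum = 77.465
77.465 is ≥ 77 and < 80 → C+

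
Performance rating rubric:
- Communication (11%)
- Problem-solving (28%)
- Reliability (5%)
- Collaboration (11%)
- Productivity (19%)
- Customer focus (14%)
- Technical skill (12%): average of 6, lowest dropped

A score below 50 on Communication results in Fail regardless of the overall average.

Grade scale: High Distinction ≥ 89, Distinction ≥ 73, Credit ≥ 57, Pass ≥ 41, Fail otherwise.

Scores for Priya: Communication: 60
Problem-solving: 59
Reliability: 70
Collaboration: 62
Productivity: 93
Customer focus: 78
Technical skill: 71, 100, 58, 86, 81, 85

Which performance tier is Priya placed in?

Technical skill: drop 58 → average of remaining 5 = 423/5 = 84.6
Communication score 60 ≥ 50: minimum met.
Weighted total:
  Communication 60 × 0.11 = 6.6
  Problem-solving 59 × 0.28 = 16.52
  Reliability 70 × 0.05 = 3.5
  Collaboration 62 × 0.11 = 6.82
  Productivity 93 × 0.19 = 17.67
  Customer focus 78 × 0.14 = 10.92
  Technical skill 84.6 × 0.12 = 10.152
Sum = 72.182
72.182 is ≥ 57 and < 73 → Credit

Credit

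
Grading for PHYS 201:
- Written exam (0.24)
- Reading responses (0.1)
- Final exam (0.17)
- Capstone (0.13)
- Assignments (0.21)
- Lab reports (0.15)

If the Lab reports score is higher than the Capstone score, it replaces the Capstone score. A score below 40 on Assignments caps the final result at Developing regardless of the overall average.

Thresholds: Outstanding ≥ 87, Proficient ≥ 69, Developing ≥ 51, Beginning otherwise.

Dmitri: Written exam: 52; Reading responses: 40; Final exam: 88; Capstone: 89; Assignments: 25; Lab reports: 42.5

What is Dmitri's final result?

Developing

Lab reports (42.5) ≤ Capstone (89), so Capstone stays at 89.
Assignments score 25 < 40: minimum not met.
Weighted total:
  Written exam 52 × 0.24 = 12.48
  Reading responses 40 × 0.1 = 4
  Final exam 88 × 0.17 = 14.96
  Capstone 89 × 0.13 = 11.57
  Assignments 25 × 0.21 = 5.25
  Lab reports 42.5 × 0.15 = 6.375
Sum = 54.635
54.635 would be Developing; cap at Developing applies → Developing.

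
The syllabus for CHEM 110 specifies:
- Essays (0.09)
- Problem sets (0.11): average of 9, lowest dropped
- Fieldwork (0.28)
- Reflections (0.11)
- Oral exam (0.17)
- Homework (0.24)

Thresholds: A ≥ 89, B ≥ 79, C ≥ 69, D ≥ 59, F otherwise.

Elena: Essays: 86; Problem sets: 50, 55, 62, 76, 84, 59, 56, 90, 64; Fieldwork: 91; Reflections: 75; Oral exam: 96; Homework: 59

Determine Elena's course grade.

B

Problem sets: drop 50 → average of remaining 8 = 546/8 = 68.25
Weighted total:
  Essays 86 × 0.09 = 7.74
  Problem sets 68.25 × 0.11 = 7.5075
  Fieldwork 91 × 0.28 = 25.48
  Reflections 75 × 0.11 = 8.25
  Oral exam 96 × 0.17 = 16.32
  Homework 59 × 0.24 = 14.16
Sum = 79.4575
79.4575 is ≥ 79 and < 89 → B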